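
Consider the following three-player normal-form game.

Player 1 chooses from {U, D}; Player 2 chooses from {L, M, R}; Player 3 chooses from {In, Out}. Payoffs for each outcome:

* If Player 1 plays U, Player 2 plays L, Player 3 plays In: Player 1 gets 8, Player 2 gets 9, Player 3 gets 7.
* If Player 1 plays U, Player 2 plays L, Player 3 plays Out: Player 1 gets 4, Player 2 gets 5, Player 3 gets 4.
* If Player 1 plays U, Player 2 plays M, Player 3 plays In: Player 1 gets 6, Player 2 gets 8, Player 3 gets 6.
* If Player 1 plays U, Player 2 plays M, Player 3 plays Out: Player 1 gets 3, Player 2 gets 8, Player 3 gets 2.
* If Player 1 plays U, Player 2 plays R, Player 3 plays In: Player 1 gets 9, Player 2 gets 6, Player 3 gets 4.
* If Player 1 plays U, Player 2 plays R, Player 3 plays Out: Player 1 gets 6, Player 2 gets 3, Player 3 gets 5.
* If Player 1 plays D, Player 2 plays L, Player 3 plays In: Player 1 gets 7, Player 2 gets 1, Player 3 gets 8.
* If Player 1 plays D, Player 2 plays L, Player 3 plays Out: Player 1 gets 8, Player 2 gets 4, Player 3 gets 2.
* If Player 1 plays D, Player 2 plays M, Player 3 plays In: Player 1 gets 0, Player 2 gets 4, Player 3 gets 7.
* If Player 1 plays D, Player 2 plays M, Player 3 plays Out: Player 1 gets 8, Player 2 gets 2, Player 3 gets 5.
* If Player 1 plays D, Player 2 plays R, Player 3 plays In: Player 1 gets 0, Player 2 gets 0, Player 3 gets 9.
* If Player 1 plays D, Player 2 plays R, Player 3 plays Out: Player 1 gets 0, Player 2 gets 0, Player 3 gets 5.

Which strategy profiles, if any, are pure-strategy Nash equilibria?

(U, L, In)

(U, L, In): Player 1 gets 8, best alternative 7; Player 2 gets 9, best alternative 8; Player 3 gets 7, best alternative 4. No profitable deviation — NE.
(U, L, Out): Player 1 can switch to D (4 → 8). Not NE.
(U, M, In): Player 2 can switch to L (8 → 9). Not NE.
(U, M, Out): Player 1 can switch to D (3 → 8). Not NE.
(U, R, In): Player 2 can switch to L (6 → 9). Not NE.
(U, R, Out): Player 2 can switch to L (3 → 5). Not NE.
(D, L, In): Player 1 can switch to U (7 → 8). Not NE.
(D, L, Out): Player 3 can switch to In (2 → 8). Not NE.
(D, M, In): Player 1 can switch to U (0 → 6). Not NE.
(D, M, Out): Player 2 can switch to L (2 → 4). Not NE.
(D, R, In): Player 1 can switch to U (0 → 9). Not NE.
(The remaining 1 profile has a profitable deviation by the same check.)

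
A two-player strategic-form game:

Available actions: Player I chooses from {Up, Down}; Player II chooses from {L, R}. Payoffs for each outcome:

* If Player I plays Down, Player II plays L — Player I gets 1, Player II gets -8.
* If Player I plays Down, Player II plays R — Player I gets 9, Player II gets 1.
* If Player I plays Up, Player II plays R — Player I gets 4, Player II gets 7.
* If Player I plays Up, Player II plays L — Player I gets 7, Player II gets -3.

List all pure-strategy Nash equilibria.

(Down, R)

Player I against L: payoffs 7, 1 → best response Up.
Player I against R: payoffs 4, 9 → best response Down.
Player II against Up: payoffs -3, 7 → best response R.
Player II against Down: payoffs -8, 1 → best response R.
Mutual best responses: (Down, R).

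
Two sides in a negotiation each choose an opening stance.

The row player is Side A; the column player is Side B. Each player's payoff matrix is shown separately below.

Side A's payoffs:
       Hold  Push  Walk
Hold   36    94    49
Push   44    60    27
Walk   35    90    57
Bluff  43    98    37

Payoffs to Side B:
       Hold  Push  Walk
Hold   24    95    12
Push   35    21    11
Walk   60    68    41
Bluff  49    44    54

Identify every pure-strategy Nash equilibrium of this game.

(Hold, Hold): Side A can switch to Push (36 → 44). Not NE.
(Hold, Push): Side A can switch to Bluff (94 → 98). Not NE.
(Hold, Walk): Side A can switch to Walk (49 → 57). Not NE.
(Push, Hold): Side A gets 44, best alternative 43; Side B gets 35, best alternative 21. No profitable deviation — NE.
(Push, Push): Side A can switch to Hold (60 → 94). Not NE.
(Push, Walk): Side A can switch to Hold (27 → 49). Not NE.
(Walk, Hold): Side A can switch to Hold (35 → 36). Not NE.
(Walk, Push): Side A can switch to Hold (90 → 94). Not NE.
(Walk, Walk): Side B can switch to Hold (41 → 60). Not NE.
(The remaining 3 profiles each have a profitable deviation by the same check.)

(Push, Hold)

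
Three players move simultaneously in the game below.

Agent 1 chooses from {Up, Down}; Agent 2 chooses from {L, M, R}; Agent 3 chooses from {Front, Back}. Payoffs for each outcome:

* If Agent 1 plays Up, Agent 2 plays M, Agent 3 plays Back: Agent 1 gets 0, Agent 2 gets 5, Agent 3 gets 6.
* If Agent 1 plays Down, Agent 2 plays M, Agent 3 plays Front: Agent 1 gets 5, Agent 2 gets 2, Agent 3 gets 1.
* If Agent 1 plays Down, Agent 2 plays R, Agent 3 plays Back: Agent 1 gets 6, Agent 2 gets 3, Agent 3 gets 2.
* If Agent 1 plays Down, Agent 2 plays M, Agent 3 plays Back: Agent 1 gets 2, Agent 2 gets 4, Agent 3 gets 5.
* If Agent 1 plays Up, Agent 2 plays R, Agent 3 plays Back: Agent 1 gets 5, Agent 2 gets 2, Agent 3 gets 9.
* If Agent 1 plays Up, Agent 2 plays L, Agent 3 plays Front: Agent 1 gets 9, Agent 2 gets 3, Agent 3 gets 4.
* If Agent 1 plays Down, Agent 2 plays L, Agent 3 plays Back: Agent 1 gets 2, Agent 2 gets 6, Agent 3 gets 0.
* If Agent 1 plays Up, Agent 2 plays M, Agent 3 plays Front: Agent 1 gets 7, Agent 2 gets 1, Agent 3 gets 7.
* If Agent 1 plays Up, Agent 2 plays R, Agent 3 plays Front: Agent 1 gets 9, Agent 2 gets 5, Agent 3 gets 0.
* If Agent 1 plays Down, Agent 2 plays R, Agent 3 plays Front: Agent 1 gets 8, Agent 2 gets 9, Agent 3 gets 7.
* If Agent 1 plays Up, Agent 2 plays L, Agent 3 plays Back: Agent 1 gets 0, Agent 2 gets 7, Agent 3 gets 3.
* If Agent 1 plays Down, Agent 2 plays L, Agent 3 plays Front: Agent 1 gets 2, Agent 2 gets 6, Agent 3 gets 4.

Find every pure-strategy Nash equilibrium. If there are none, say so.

There is no pure-strategy Nash equilibrium.

(Up, L, Front): Agent 2 can switch to R (3 → 5). Not NE.
(Up, L, Back): Agent 1 can switch to Down (0 → 2). Not NE.
(Up, M, Front): Agent 2 can switch to L (1 → 3). Not NE.
(Up, M, Back): Agent 1 can switch to Down (0 → 2). Not NE.
(Up, R, Front): Agent 3 can switch to Back (0 → 9). Not NE.
(Up, R, Back): Agent 1 can switch to Down (5 → 6). Not NE.
(Down, L, Front): Agent 1 can switch to Up (2 → 9). Not NE.
(Down, L, Back): Agent 3 can switch to Front (0 → 4). Not NE.
(The remaining 4 profiles each have a profitable deviation by the same check.)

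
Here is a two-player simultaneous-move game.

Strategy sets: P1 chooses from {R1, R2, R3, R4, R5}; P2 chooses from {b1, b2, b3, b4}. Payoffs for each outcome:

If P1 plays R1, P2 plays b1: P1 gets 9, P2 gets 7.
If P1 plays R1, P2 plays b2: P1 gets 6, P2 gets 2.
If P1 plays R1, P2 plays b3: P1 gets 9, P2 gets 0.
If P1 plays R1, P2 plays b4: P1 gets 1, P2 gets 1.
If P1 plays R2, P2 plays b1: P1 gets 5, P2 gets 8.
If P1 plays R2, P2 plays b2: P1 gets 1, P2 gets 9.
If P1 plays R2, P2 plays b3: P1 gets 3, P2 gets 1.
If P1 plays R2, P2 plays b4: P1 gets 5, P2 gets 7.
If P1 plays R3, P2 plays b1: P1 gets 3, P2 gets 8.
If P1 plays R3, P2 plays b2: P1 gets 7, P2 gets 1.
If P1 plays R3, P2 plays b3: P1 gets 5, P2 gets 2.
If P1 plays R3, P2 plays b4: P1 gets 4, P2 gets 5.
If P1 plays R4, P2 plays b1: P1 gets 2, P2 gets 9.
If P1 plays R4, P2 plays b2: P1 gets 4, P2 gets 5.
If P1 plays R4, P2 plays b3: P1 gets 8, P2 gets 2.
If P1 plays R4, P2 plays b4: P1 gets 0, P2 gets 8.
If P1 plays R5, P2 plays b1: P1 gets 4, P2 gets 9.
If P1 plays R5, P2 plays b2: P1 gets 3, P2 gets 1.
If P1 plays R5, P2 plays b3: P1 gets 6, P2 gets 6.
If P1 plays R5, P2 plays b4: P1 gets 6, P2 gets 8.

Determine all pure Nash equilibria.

Pure NE: (R1, b1)

(R1, b1): P1 gets 9, best alternative 5; P2 gets 7, best alternative 2. No profitable deviation — NE.
(R1, b2): P1 can switch to R3 (6 → 7). Not NE.
(R1, b3): P2 can switch to b1 (0 → 7). Not NE.
(R1, b4): P1 can switch to R2 (1 → 5). Not NE.
(R2, b1): P1 can switch to R1 (5 → 9). Not NE.
(R2, b2): P1 can switch to R1 (1 → 6). Not NE.
(R2, b3): P1 can switch to R1 (3 → 9). Not NE.
(The remaining 13 profiles each have a profitable deviation by the same check.)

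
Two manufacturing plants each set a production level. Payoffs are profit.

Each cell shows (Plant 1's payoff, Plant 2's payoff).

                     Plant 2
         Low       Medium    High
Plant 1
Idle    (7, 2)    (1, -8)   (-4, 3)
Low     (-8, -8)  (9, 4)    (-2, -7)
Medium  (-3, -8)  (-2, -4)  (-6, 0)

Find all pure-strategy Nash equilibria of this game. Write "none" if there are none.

Mark each player's best response to every combination of opponents' strategies; a profile where every player is best-responding is a pure Nash equilibrium.
Plant 1 against Low: payoffs 7, -8, -3 → best response Idle.
Plant 1 against Medium: payoffs 1, 9, -2 → best response Low.
Plant 1 against High: payoffs -4, -2, -6 → best response Low.
Plant 2 against Idle: payoffs 2, -8, 3 → best response High.
Plant 2 against Low: payoffs -8, 4, -7 → best response Medium.
Plant 2 against Medium: payoffs -8, -4, 0 → best response High.
Mutual best responses: (Low, Medium).

Pure NE: (Low, Medium)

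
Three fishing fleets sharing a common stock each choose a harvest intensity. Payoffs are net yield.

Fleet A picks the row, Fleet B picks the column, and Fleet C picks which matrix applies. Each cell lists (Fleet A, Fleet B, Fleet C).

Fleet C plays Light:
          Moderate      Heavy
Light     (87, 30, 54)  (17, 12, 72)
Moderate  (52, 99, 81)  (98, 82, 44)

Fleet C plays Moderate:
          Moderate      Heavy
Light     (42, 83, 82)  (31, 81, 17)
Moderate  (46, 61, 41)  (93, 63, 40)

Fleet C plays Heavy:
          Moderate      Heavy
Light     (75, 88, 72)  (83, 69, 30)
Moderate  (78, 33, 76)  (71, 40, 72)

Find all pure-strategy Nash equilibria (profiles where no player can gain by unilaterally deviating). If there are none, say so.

Check each profile: it is a Nash equilibrium iff no player can strictly gain by switching unilaterally.
(Light, Moderate, Light): Fleet C can switch to Moderate (54 → 82). Not NE.
(Light, Moderate, Moderate): Fleet A can switch to Moderate (42 → 46). Not NE.
(Light, Moderate, Heavy): Fleet A can switch to Moderate (75 → 78). Not NE.
(Light, Heavy, Light): Fleet A can switch to Moderate (17 → 98). Not NE.
(Light, Heavy, Moderate): Fleet A can switch to Moderate (31 → 93). Not NE.
(Light, Heavy, Heavy): Fleet B can switch to Moderate (69 → 88). Not NE.
(Moderate, Moderate, Light): Fleet A can switch to Light (52 → 87). Not NE.
(Moderate, Moderate, Moderate): Fleet B can switch to Heavy (61 → 63). Not NE.
(Moderate, Moderate, Heavy): Fleet B can switch to Heavy (33 → 40). Not NE.
(Moderate, Heavy, Light): Fleet B can switch to Moderate (82 → 99). Not NE.
(The remaining 2 profiles each have a profitable deviation by the same check.)

none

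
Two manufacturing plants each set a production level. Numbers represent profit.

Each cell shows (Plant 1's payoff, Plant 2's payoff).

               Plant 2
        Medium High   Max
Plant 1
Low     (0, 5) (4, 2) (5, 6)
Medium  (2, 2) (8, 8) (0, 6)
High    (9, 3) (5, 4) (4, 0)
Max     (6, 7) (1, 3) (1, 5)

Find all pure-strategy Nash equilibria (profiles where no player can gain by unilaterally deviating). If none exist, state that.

(Low, Medium): Plant 1 can switch to Medium (0 → 2). Not NE.
(Low, High): Plant 1 can switch to Medium (4 → 8). Not NE.
(Low, Max): Plant 1 gets 5, best alternative 4; Plant 2 gets 6, best alternative 5. No profitable deviation — NE.
(Medium, Medium): Plant 1 can switch to High (2 → 9). Not NE.
(Medium, High): Plant 1 gets 8, best alternative 5; Plant 2 gets 8, best alternative 6. No profitable deviation — NE.
(Medium, Max): Plant 1 can switch to Low (0 → 5). Not NE.
(High, Medium): Plant 2 can switch to High (3 → 4). Not NE.
(High, High): Plant 1 can switch to Medium (5 → 8). Not NE.
(High, Max): Plant 1 can switch to Low (4 → 5). Not NE.
(Max, Medium): Plant 1 can switch to High (6 → 9). Not NE.
(Max, High): Plant 1 can switch to Low (1 → 4). Not NE.
(Max, Max): Plant 1 can switch to Low (1 → 5). Not NE.

The pure Nash equilibria are (Low, Max) and (Medium, High).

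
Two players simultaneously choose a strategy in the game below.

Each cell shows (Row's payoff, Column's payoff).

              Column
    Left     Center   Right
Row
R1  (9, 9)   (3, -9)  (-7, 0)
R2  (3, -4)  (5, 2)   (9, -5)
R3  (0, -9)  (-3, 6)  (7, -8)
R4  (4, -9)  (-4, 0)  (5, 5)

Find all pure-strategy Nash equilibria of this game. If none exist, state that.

(R1, Left): Row gets 9, best alternative 4; Column gets 9, best alternative 0. No profitable deviation — NE.
(R1, Center): Row can switch to R2 (3 → 5). Not NE.
(R1, Right): Row can switch to R2 (-7 → 9). Not NE.
(R2, Left): Row can switch to R1 (3 → 9). Not NE.
(R2, Center): Row gets 5, best alternative 3; Column gets 2, best alternative -4. No profitable deviation — NE.
(R2, Right): Column can switch to Left (-5 → -4). Not NE.
(R3, Left): Row can switch to R1 (0 → 9). Not NE.
(R3, Center): Row can switch to R1 (-3 → 3). Not NE.
(R3, Right): Row can switch to R2 (7 → 9). Not NE.
(R4, Left): Row can switch to R1 (4 → 9). Not NE.
(R4, Center): Row can switch to R1 (-4 → 3). Not NE.
(R4, Right): Row can switch to R2 (5 → 9). Not NE.

Pure-strategy Nash equilibria: (R1, Left) and (R2, Center)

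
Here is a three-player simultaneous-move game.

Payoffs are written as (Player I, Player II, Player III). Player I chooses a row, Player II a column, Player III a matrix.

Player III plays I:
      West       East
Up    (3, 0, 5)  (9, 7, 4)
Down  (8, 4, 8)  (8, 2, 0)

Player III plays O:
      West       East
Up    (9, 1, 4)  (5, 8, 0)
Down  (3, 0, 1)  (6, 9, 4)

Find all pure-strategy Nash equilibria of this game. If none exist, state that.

(Up, West, I): Player I can switch to Down (3 → 8). Not NE.
(Up, West, O): Player II can switch to East (1 → 8). Not NE.
(Up, East, I): Player I gets 9, best alternative 8; Player II gets 7, best alternative 0; Player III gets 4, best alternative 0. No profitable deviation — NE.
(Up, East, O): Player I can switch to Down (5 → 6). Not NE.
(Down, West, I): Player I gets 8, best alternative 3; Player II gets 4, best alternative 2; Player III gets 8, best alternative 1. No profitable deviation — NE.
(Down, West, O): Player I can switch to Up (3 → 9). Not NE.
(Down, East, I): Player I can switch to Up (8 → 9). Not NE.
(Down, East, O): Player I gets 6, best alternative 5; Player II gets 9, best alternative 0; Player III gets 4, best alternative 0. No profitable deviation — NE.

Pure-strategy Nash equilibria: (Up, East, I), (Down, West, I), (Down, East, O)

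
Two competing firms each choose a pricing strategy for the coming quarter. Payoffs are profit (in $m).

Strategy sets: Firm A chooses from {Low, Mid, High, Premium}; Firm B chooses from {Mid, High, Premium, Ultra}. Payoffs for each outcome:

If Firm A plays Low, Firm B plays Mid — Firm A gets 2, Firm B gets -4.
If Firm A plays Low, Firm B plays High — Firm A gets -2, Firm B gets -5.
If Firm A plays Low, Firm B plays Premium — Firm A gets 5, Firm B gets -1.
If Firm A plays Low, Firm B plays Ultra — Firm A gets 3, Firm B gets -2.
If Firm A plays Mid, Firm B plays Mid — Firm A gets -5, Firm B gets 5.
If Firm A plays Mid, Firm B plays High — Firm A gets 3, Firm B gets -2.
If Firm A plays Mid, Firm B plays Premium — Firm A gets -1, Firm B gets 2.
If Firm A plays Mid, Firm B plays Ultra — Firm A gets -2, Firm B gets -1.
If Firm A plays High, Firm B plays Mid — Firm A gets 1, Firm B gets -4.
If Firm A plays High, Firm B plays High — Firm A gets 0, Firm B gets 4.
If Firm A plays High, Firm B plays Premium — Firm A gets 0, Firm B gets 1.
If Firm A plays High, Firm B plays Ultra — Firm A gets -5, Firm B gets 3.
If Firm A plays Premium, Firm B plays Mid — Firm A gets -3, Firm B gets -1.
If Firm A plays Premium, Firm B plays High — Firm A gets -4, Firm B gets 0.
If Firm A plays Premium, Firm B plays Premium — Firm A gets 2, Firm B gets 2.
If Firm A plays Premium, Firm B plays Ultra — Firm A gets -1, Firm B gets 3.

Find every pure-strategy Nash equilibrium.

(Low, Premium)

(Low, Mid): Firm B can switch to Premium (-4 → -1). Not NE.
(Low, High): Firm A can switch to Mid (-2 → 3). Not NE.
(Low, Premium): Firm A gets 5, best alternative 2; Firm B gets -1, best alternative -2. No profitable deviation — NE.
(Low, Ultra): Firm B can switch to Premium (-2 → -1). Not NE.
(Mid, Mid): Firm A can switch to Low (-5 → 2). Not NE.
(Mid, High): Firm B can switch to Mid (-2 → 5). Not NE.
(Mid, Premium): Firm A can switch to Low (-1 → 5). Not NE.
(Mid, Ultra): Firm A can switch to Low (-2 → 3). Not NE.
(High, Mid): Firm A can switch to Low (1 → 2). Not NE.
(High, High): Firm A can switch to Mid (0 → 3). Not NE.
(High, Premium): Firm A can switch to Low (0 → 5). Not NE.
(The remaining 5 profiles each have a profitable deviation by the same check.)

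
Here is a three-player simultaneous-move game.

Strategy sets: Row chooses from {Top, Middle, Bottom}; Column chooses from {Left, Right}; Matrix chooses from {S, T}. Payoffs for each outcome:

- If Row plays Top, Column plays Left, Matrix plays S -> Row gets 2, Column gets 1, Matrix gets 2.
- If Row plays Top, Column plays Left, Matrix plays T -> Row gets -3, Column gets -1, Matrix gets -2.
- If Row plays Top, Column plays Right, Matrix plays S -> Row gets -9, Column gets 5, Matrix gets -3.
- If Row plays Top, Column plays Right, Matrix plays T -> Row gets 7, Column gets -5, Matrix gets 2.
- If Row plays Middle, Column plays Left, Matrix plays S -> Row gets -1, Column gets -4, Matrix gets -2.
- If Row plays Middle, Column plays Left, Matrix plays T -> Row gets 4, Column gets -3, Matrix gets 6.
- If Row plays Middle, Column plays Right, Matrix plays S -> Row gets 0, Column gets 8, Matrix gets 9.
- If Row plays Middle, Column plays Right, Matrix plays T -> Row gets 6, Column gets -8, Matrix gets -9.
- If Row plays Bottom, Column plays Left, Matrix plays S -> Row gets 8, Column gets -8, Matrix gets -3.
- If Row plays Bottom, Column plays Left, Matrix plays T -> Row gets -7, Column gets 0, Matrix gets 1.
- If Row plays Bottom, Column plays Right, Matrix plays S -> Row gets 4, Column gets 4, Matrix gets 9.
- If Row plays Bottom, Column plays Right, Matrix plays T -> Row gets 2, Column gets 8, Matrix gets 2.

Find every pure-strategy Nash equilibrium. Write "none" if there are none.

Row against (Left, S): payoffs 2, -1, 8 → best response Bottom.
Row against (Left, T): payoffs -3, 4, -7 → best response Middle.
Row against (Right, S): payoffs -9, 0, 4 → best response Bottom.
Row against (Right, T): payoffs 7, 6, 2 → best response Top.
Column against (Top, S): payoffs 1, 5 → best response Right.
Column against (Top, T): payoffs -1, -5 → best response Left.
Column against (Middle, S): payoffs -4, 8 → best response Right.
Column against (Middle, T): payoffs -3, -8 → best response Left.
Column against (Bottom, S): payoffs -8, 4 → best response Right.
Column against (Bottom, T): payoffs 0, 8 → best response Right.
Matrix against (Top, Left): payoffs 2, -2 → best response S.
Matrix against (Top, Right): payoffs -3, 2 → best response T.
Matrix against (Middle, Left): payoffs -2, 6 → best response T.
Matrix against (Middle, Right): payoffs 9, -9 → best response S.
Matrix against (Bottom, Left): payoffs -3, 1 → best response T.
Matrix against (Bottom, Right): payoffs 9, 2 → best response S.
Mutual best responses: (Middle, Left, T); (Bottom, Right, S).

The pure Nash equilibria are (Middle, Left, T), (Bottom, Right, S).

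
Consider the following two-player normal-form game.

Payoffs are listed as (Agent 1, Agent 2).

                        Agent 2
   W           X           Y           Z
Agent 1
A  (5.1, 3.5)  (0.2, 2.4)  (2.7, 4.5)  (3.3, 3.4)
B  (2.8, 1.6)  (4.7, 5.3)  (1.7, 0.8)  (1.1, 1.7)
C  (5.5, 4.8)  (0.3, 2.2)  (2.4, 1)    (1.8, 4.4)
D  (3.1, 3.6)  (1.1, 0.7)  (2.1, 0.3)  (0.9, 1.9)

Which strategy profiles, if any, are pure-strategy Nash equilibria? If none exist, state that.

Check each profile: it is a Nash equilibrium iff no player can strictly gain by switching unilaterally.
(A, W): Agent 1 can switch to C (5.1 → 5.5). Not NE.
(A, X): Agent 1 can switch to B (0.2 → 4.7). Not NE.
(A, Y): Agent 1 gets 2.7, best alternative 2.4; Agent 2 gets 4.5, best alternative 3.5. No profitable deviation — NE.
(A, Z): Agent 2 can switch to W (3.4 → 3.5). Not NE.
(B, W): Agent 1 can switch to A (2.8 → 5.1). Not NE.
(B, X): Agent 1 gets 4.7, best alternative 1.1; Agent 2 gets 5.3, best alternative 1.7. No profitable deviation — NE.
(B, Y): Agent 1 can switch to A (1.7 → 2.7). Not NE.
(B, Z): Agent 1 can switch to A (1.1 → 3.3). Not NE.
(C, W): Agent 1 gets 5.5, best alternative 5.1; Agent 2 gets 4.8, best alternative 4.4. No profitable deviation — NE.
(C, X): Agent 1 can switch to B (0.3 → 4.7). Not NE.
(C, Y): Agent 1 can switch to A (2.4 → 2.7). Not NE.
(C, Z): Agent 1 can switch to A (1.8 → 3.3). Not NE.
(D, W): Agent 1 can switch to A (3.1 → 5.1). Not NE.
(The remaining 3 profiles each have a profitable deviation by the same check.)

Pure-strategy Nash equilibria: (A, Y); (B, X); (C, W)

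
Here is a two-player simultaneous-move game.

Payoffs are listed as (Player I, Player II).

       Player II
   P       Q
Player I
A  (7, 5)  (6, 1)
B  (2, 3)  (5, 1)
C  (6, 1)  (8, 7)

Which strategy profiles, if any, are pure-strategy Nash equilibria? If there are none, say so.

The pure Nash equilibria are (A, P), (C, Q).

Mark each player's best response to every combination of opponents' strategies; a profile where every player is best-responding is a pure Nash equilibrium.
Player I against P: payoffs 7, 2, 6 → best response A.
Player I against Q: payoffs 6, 5, 8 → best response C.
Player II against A: payoffs 5, 1 → best response P.
Player II against B: payoffs 3, 1 → best response P.
Player II against C: payoffs 1, 7 → best response Q.
Mutual best responses: (A, P); (C, Q).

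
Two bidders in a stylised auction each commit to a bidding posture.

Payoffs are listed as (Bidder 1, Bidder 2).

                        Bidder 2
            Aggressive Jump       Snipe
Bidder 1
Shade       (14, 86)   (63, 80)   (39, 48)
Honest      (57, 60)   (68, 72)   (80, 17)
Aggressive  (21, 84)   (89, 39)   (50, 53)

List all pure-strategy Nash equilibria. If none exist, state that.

Check each profile: it is a Nash equilibrium iff no player can strictly gain by switching unilaterally.
(Shade, Aggressive): Bidder 1 can switch to Honest (14 → 57). Not NE.
(Shade, Jump): Bidder 1 can switch to Honest (63 → 68). Not NE.
(Shade, Snipe): Bidder 1 can switch to Honest (39 → 80). Not NE.
(Honest, Aggressive): Bidder 2 can switch to Jump (60 → 72). Not NE.
(Honest, Jump): Bidder 1 can switch to Aggressive (68 → 89). Not NE.
(Honest, Snipe): Bidder 2 can switch to Aggressive (17 → 60). Not NE.
(Aggressive, Aggressive): Bidder 1 can switch to Honest (21 → 57). Not NE.
(Aggressive, Jump): Bidder 2 can switch to Aggressive (39 → 84). Not NE.
(Aggressive, Snipe): Bidder 1 can switch to Honest (50 → 80). Not NE.

none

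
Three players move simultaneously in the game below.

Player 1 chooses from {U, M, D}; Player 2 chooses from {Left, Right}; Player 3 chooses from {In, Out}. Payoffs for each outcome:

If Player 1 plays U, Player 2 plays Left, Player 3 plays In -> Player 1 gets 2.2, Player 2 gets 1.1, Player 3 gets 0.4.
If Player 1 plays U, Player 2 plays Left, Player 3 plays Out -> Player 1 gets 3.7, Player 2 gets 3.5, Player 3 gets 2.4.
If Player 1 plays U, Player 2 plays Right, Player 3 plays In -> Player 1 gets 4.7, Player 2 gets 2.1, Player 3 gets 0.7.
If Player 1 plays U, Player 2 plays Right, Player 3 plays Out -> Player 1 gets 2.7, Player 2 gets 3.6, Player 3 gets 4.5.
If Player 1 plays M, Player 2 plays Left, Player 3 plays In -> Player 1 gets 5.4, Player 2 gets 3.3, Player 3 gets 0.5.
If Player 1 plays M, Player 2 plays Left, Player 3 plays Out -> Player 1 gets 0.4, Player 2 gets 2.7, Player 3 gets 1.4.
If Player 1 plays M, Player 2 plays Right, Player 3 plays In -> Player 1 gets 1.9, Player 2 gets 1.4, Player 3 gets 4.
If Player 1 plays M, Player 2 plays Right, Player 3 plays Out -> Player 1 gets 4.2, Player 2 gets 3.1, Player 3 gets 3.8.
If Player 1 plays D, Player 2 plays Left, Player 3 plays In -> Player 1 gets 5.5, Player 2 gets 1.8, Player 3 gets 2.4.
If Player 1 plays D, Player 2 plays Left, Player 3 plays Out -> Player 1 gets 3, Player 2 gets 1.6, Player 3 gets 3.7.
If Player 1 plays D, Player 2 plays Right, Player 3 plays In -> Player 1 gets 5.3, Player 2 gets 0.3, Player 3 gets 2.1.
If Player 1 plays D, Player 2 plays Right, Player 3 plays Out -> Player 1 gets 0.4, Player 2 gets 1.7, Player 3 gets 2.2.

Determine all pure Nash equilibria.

Player 1 against (Left, In): payoffs 2.2, 5.4, 5.5 → best response D.
Player 1 against (Left, Out): payoffs 3.7, 0.4, 3 → best response U.
Player 1 against (Right, In): payoffs 4.7, 1.9, 5.3 → best response D.
Player 1 against (Right, Out): payoffs 2.7, 4.2, 0.4 → best response M.
Player 2 against (U, In): payoffs 1.1, 2.1 → best response Right.
Player 2 against (U, Out): payoffs 3.5, 3.6 → best response Right.
Player 2 against (M, In): payoffs 3.3, 1.4 → best response Left.
Player 2 against (M, Out): payoffs 2.7, 3.1 → best response Right.
Player 2 against (D, In): payoffs 1.8, 0.3 → best response Left.
Player 2 against (D, Out): payoffs 1.6, 1.7 → best response Right.
Player 3 against (U, Left): payoffs 0.4, 2.4 → best response Out.
Player 3 against (U, Right): payoffs 0.7, 4.5 → best response Out.
Player 3 against (M, Left): payoffs 0.5, 1.4 → best response Out.
Player 3 against (M, Right): payoffs 4, 3.8 → best response In.
Player 3 against (D, Left): payoffs 2.4, 3.7 → best response Out.
Player 3 against (D, Right): payoffs 2.1, 2.2 → best response Out.
No profile is a mutual best response for all players.

This game has no pure Nash equilibrium.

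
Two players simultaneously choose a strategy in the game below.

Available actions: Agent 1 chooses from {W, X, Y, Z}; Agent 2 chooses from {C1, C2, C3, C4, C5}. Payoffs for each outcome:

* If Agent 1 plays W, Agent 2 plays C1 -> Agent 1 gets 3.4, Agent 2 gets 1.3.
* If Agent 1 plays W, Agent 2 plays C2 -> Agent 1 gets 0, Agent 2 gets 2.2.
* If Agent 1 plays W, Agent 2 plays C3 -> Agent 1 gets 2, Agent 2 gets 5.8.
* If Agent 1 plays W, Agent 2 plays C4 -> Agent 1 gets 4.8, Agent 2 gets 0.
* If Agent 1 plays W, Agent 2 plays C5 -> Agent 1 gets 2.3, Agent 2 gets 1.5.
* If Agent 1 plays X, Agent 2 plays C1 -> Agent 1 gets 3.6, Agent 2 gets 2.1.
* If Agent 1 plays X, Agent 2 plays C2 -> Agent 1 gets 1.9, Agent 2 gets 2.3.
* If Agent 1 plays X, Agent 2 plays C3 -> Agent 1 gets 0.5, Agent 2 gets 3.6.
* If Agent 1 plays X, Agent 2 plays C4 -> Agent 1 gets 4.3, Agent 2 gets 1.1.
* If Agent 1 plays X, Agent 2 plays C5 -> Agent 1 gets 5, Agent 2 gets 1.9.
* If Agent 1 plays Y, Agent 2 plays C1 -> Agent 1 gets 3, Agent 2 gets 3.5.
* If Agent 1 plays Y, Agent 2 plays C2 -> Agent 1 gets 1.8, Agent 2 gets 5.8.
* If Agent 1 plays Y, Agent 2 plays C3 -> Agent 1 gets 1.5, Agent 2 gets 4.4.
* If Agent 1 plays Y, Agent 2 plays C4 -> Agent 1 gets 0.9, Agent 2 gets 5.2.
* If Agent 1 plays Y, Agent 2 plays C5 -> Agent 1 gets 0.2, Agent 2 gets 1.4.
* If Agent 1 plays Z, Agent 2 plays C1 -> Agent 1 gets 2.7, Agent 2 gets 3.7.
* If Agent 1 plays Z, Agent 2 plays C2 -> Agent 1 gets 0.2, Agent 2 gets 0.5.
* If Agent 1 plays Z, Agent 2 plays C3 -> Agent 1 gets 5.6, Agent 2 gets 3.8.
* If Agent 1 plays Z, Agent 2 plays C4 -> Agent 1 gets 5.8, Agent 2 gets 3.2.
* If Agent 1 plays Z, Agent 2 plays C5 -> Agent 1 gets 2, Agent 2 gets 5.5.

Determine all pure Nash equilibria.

Mark each player's best response to every combination of opponents' strategies; a profile where every player is best-responding is a pure Nash equilibrium.
Agent 1 against C1: payoffs 3.4, 3.6, 3, 2.7 → best response X.
Agent 1 against C2: payoffs 0, 1.9, 1.8, 0.2 → best response X.
Agent 1 against C3: payoffs 2, 0.5, 1.5, 5.6 → best response Z.
Agent 1 against C4: payoffs 4.8, 4.3, 0.9, 5.8 → best response Z.
Agent 1 against C5: payoffs 2.3, 5, 0.2, 2 → best response X.
Agent 2 against W: payoffs 1.3, 2.2, 5.8, 0, 1.5 → best response C3.
Agent 2 against X: payoffs 2.1, 2.3, 3.6, 1.1, 1.9 → best response C3.
Agent 2 against Y: payoffs 3.5, 5.8, 4.4, 5.2, 1.4 → best response C2.
Agent 2 against Z: payoffs 3.7, 0.5, 3.8, 3.2, 5.5 → best response C5.
No profile is a mutual best response for all players.

This game has no pure Nash equilibrium.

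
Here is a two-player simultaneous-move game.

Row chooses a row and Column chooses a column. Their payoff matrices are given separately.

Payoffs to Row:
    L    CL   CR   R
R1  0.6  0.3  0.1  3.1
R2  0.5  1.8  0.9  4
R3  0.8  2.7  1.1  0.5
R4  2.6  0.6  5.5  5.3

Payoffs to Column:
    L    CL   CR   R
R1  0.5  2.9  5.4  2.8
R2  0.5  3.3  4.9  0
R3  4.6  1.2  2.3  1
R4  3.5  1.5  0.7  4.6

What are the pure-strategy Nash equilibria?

Mark each player's best response to every combination of opponents' strategies; a profile where every player is best-responding is a pure Nash equilibrium.
Row against L: payoffs 0.6, 0.5, 0.8, 2.6 → best response R4.
Row against CL: payoffs 0.3, 1.8, 2.7, 0.6 → best response R3.
Row against CR: payoffs 0.1, 0.9, 1.1, 5.5 → best response R4.
Row against R: payoffs 3.1, 4, 0.5, 5.3 → best response R4.
Column against R1: payoffs 0.5, 2.9, 5.4, 2.8 → best response CR.
Column against R2: payoffs 0.5, 3.3, 4.9, 0 → best response CR.
Column against R3: payoffs 4.6, 1.2, 2.3, 1 → best response L.
Column against R4: payoffs 3.5, 1.5, 0.7, 4.6 → best response R.
Mutual best responses: (R4, R).

Pure NE: (R4, R)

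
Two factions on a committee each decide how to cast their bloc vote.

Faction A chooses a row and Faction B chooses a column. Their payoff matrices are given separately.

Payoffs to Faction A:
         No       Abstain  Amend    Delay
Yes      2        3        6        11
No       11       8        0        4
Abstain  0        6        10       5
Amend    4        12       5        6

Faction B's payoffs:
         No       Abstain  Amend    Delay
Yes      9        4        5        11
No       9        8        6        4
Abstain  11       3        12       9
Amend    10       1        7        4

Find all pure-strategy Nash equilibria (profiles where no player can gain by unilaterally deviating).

(Yes, Delay) and (No, No) and (Abstain, Amend)

Mark each player's best response to every combination of opponents' strategies; a profile where every player is best-responding is a pure Nash equilibrium.
Faction A against No: payoffs 2, 11, 0, 4 → best response No.
Faction A against Abstain: payoffs 3, 8, 6, 12 → best response Amend.
Faction A against Amend: payoffs 6, 0, 10, 5 → best response Abstain.
Faction A against Delay: payoffs 11, 4, 5, 6 → best response Yes.
Faction B against Yes: payoffs 9, 4, 5, 11 → best response Delay.
Faction B against No: payoffs 9, 8, 6, 4 → best response No.
Faction B against Abstain: payoffs 11, 3, 12, 9 → best response Amend.
Faction B against Amend: payoffs 10, 1, 7, 4 → best response No.
Mutual best responses: (Yes, Delay); (No, No); (Abstain, Amend).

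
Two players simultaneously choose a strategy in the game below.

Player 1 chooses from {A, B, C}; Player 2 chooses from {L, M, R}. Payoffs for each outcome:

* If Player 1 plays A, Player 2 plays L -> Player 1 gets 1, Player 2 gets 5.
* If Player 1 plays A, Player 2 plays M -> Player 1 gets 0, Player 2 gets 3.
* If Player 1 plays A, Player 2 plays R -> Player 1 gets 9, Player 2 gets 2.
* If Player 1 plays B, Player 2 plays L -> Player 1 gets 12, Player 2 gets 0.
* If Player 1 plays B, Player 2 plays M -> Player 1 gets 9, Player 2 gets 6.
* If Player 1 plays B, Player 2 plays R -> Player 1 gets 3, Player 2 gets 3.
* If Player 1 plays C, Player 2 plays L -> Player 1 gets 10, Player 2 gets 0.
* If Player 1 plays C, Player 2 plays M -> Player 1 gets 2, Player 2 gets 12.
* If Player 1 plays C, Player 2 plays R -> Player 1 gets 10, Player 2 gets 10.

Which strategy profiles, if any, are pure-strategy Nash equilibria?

Pure NE: (B, M)

Check each profile: it is a Nash equilibrium iff no player can strictly gain by switching unilaterally.
(A, L): Player 1 can switch to B (1 → 12). Not NE.
(A, M): Player 1 can switch to B (0 → 9). Not NE.
(A, R): Player 1 can switch to C (9 → 10). Not NE.
(B, L): Player 2 can switch to M (0 → 6). Not NE.
(B, M): Player 1 gets 9, best alternative 2; Player 2 gets 6, best alternative 3. No profitable deviation — NE.
(B, R): Player 1 can switch to A (3 → 9). Not NE.
(C, L): Player 1 can switch to B (10 → 12). Not NE.
(C, M): Player 1 can switch to B (2 → 9). Not NE.
(C, R): Player 2 can switch to M (10 → 12). Not NE.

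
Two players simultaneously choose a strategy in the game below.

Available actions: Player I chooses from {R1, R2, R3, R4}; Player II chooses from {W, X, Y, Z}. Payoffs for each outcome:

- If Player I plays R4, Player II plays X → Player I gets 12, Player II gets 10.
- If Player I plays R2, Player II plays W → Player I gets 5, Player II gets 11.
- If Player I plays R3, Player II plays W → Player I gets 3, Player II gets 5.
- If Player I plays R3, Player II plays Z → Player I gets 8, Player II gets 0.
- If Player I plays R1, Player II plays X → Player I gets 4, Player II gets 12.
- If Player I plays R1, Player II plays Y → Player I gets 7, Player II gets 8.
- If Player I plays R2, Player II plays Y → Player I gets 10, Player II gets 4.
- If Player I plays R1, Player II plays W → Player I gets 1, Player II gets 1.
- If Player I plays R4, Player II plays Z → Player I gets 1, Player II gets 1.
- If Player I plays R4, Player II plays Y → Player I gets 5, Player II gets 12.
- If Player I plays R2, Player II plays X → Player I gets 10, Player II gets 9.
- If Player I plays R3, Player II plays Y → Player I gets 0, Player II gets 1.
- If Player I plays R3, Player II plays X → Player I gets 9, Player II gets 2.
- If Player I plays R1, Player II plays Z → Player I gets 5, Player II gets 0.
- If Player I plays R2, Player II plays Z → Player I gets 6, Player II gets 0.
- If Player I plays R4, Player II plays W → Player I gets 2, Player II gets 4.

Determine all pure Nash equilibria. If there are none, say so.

(R2, W)

For each strategy profile, look for a profitable unilateral deviation.
(R1, W): Player I can switch to R2 (1 → 5). Not NE.
(R1, X): Player I can switch to R2 (4 → 10). Not NE.
(R1, Y): Player I can switch to R2 (7 → 10). Not NE.
(R1, Z): Player I can switch to R2 (5 → 6). Not NE.
(R2, W): Player I gets 5, best alternative 3; Player II gets 11, best alternative 9. No profitable deviation — NE.
(R2, X): Player I can switch to R4 (10 → 12). Not NE.
(R2, Y): Player II can switch to W (4 → 11). Not NE.
(R2, Z): Player I can switch to R3 (6 → 8). Not NE.
(R3, W): Player I can switch to R2 (3 → 5). Not NE.
(The remaining 7 profiles each have a profitable deviation by the same check.)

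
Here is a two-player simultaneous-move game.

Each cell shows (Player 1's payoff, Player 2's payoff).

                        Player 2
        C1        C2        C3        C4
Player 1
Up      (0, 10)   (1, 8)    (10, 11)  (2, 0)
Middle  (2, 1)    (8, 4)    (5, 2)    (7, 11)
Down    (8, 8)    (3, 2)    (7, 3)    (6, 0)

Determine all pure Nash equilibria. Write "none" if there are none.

(Up, C3) and (Middle, C4) and (Down, C1)

(Up, C1): Player 1 can switch to Middle (0 → 2). Not NE.
(Up, C2): Player 1 can switch to Middle (1 → 8). Not NE.
(Up, C3): Player 1 gets 10, best alternative 7; Player 2 gets 11, best alternative 10. No profitable deviation — NE.
(Up, C4): Player 1 can switch to Middle (2 → 7). Not NE.
(Middle, C1): Player 1 can switch to Down (2 → 8). Not NE.
(Middle, C2): Player 2 can switch to C4 (4 → 11). Not NE.
(Middle, C3): Player 1 can switch to Up (5 → 10). Not NE.
(Middle, C4): Player 1 gets 7, best alternative 6; Player 2 gets 11, best alternative 4. No profitable deviation — NE.
(Down, C1): Player 1 gets 8, best alternative 2; Player 2 gets 8, best alternative 3. No profitable deviation — NE.
(Down, C2): Player 1 can switch to Middle (3 → 8). Not NE.
(Down, C3): Player 1 can switch to Up (7 → 10). Not NE.
(Down, C4): Player 1 can switch to Middle (6 → 7). Not NE.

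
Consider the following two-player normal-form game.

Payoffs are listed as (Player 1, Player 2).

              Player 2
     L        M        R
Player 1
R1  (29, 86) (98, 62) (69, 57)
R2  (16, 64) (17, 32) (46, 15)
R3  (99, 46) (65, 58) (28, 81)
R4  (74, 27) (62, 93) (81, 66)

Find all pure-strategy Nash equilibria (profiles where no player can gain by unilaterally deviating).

This game has no pure Nash equilibrium.

(R1, L): Player 1 can switch to R3 (29 → 99). Not NE.
(R1, M): Player 2 can switch to L (62 → 86). Not NE.
(R1, R): Player 1 can switch to R4 (69 → 81). Not NE.
(R2, L): Player 1 can switch to R1 (16 → 29). Not NE.
(R2, M): Player 1 can switch to R1 (17 → 98). Not NE.
(R2, R): Player 1 can switch to R1 (46 → 69). Not NE.
(R3, L): Player 2 can switch to M (46 → 58). Not NE.
(R3, M): Player 1 can switch to R1 (65 → 98). Not NE.
(R3, R): Player 1 can switch to R1 (28 → 69). Not NE.
(R4, L): Player 1 can switch to R3 (74 → 99). Not NE.
(The remaining 2 profiles each have a profitable deviation by the same check.)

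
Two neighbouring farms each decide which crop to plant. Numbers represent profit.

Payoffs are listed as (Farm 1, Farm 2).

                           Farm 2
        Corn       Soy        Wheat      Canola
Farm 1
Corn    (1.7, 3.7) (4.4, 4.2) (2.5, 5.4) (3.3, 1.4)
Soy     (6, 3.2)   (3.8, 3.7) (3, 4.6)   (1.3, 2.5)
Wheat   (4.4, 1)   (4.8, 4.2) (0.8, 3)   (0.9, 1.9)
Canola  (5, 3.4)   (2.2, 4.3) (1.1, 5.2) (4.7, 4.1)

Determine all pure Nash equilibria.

(Soy, Wheat), (Wheat, Soy)

Farm 1 against Corn: payoffs 1.7, 6, 4.4, 5 → best response Soy.
Farm 1 against Soy: payoffs 4.4, 3.8, 4.8, 2.2 → best response Wheat.
Farm 1 against Wheat: payoffs 2.5, 3, 0.8, 1.1 → best response Soy.
Farm 1 against Canola: payoffs 3.3, 1.3, 0.9, 4.7 → best response Canola.
Farm 2 against Corn: payoffs 3.7, 4.2, 5.4, 1.4 → best response Wheat.
Farm 2 against Soy: payoffs 3.2, 3.7, 4.6, 2.5 → best response Wheat.
Farm 2 against Wheat: payoffs 1, 4.2, 3, 1.9 → best response Soy.
Farm 2 against Canola: payoffs 3.4, 4.3, 5.2, 4.1 → best response Wheat.
Mutual best responses: (Soy, Wheat); (Wheat, Soy).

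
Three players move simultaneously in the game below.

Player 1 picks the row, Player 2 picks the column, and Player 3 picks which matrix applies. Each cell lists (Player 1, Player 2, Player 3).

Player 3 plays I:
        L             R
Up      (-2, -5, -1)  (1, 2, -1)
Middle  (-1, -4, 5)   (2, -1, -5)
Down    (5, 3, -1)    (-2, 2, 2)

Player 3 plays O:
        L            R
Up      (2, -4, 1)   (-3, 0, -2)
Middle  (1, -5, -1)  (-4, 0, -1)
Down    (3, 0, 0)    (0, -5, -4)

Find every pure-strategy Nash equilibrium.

Player 1 against (L, I): payoffs -2, -1, 5 → best response Down.
Player 1 against (L, O): payoffs 2, 1, 3 → best response Down.
Player 1 against (R, I): payoffs 1, 2, -2 → best response Middle.
Player 1 against (R, O): payoffs -3, -4, 0 → best response Down.
Player 2 against (Up, I): payoffs -5, 2 → best response R.
Player 2 against (Up, O): payoffs -4, 0 → best response R.
Player 2 against (Middle, I): payoffs -4, -1 → best response R.
Player 2 against (Middle, O): payoffs -5, 0 → best response R.
Player 2 against (Down, I): payoffs 3, 2 → best response L.
Player 2 against (Down, O): payoffs 0, -5 → best response L.
Player 3 against (Up, L): payoffs -1, 1 → best response O.
Player 3 against (Up, R): payoffs -1, -2 → best response I.
Player 3 against (Middle, L): payoffs 5, -1 → best response I.
Player 3 against (Middle, R): payoffs -5, -1 → best response O.
Player 3 against (Down, L): payoffs -1, 0 → best response O.
Player 3 against (Down, R): payoffs 2, -4 → best response I.
Mutual best responses: (Down, L, O).

Pure NE: (Down, L, O)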